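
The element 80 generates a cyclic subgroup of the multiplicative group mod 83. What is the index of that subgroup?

1

Since 80 ∈ (Z/83Z)^×, its order divides φ(83) = 83 − 1 = 82 = 2 · 41.
Divisors of 82: 1, 2, 41, 82.
Evaluate successive powers at the divisors of 82:
80^1 ≡ 80
80^2 ≡ 9
80^41 ≡ 82
80^82 ≡ 1
So ord_83(80) = 82, hence |⟨80⟩| = 82.
Index = |(Z/83Z)^×| / |⟨80⟩| = 82 / 82 = 1.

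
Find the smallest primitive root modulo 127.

3

φ(127) = 127 − 1 = 126 = 2 · 3^2 · 7.
g is a primitive root iff g^(126/q) ≢ 1 (mod 127) for each prime q ∈ {2, 3, 7}.
g = 2: 2^63 ≡ 1 — hits 1, so not a primitive root.
g = 3: 3^63 ≡ 126; 3^42 ≡ 107; 3^18 ≡ 4 — none is 1, so 3 is a primitive root.
The smallest primitive root modulo 127 is 3.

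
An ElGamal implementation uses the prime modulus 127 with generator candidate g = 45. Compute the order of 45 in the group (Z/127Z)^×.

The order of 45 must divide φ(127) = 127 − 1 = 126 = 2 · 3^2 · 7.
Divisors of 126: 1, 2, 3, 6, 7, 9, 14, 18, 21, 42, 63, 126.
Test each divisor d:
45^1 ≡ 45
45^2 ≡ 120
45^3 ≡ 66
45^6 ≡ 38
45^7 ≡ 59
45^9 ≡ 95
45^14 ≡ 52
45^18 ≡ 8
45^21 ≡ 20
45^42 ≡ 19
45^63 ≡ 126
45^126 ≡ 1
The smallest such exponent is 126, so the order of 45 is 126.

126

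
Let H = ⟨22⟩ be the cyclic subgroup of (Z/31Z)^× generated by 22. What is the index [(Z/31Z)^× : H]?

Since 22 ∈ (Z/31Z)^×, its order divides φ(31) = 31 − 1 = 30 = 2 · 3 · 5.
Divisors of 30: 1, 2, 3, 5, 6, 10, 15, 30.
Test each divisor d:
22^1 ≡ 22 (mod 31)
22^2 ≡ 19 (mod 31)
22^3 ≡ 15 (mod 31)
22^5 ≡ 6 (mod 31)
22^6 ≡ 8 (mod 31)
22^10 ≡ 5 (mod 31)
22^15 ≡ 30 (mod 31)
22^30 ≡ 1 (mod 31) ✓
Thus |⟨22⟩| = ord(22) = 30.
Index = |(Z/31Z)^×| / |⟨22⟩| = 30 / 30 = 1.

1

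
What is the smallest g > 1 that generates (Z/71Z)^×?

7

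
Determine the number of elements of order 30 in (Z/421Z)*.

8

φ(421) = 421 − 1 = 420 = 2^2 · 3 · 5 · 7.
(Z/421Z)^× is cyclic (|G| = 420); a cyclic group of order m has exactly φ(d) elements of each order d | m, and none otherwise.
30 = 2 · 3 · 5 divides 420, and φ(30) = 8.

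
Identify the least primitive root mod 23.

5

φ(23) = 23 − 1 = 22 = 2 · 11.
g is a primitive root iff g^(22/q) ≢ 1 (mod 23) for each prime q ∈ {2, 11}.
g = 2: 2^11 ≡ 1 — hits 1, so not a primitive root.
g = 3: 3^11 ≡ 1 — hits 1, so not a primitive root.
g = 4: 4^11 ≡ 1 — hits 1, so not a primitive root.
g = 5: 5^11 ≡ 22; 5^2 ≡ 2 — none is 1, so 5 is a primitive root.
Hence the least primitive root of 23 is 5.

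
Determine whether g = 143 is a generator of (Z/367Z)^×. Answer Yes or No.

φ(367) = 367 − 1 = 366 = 2 · 3 · 61.
An element g generates (Z/367Z)^× iff g^(366/q) ≢ 1 (mod 367) for each prime q ∈ {2, 3, 61}.
143^183 ≡ 366 (mod 367)  [q = 2: ≢ 1 ✓]
143^122 ≡ 83 (mod 367)  [q = 3: ≢ 1 ✓]
143^6 ≡ 199 (mod 367)  [q = 61: ≢ 1 ✓]
Every test exponent gives a nontrivial residue, hence 143 generates the full group.

Yes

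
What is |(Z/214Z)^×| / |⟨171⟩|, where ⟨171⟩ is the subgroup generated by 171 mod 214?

2

By Lagrange's theorem, ord_214(171) divides φ(214) = φ(2)·φ(107) = 1·106 = 106 = 2 · 53.
Divisors of 106: 1, 2, 53, 106.
Compute 171^d (mod 214) for the divisors d until we hit 1:
171^1 ≡ 171
171^2 ≡ 137
171^53 ≡ 1
Thus |⟨171⟩| = ord(171) = 53.
Index = |(Z/214Z)^×| / |⟨171⟩| = 106 / 53 = 2.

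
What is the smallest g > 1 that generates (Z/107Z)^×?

φ(107) = 107 − 1 = 106 = 2 · 53.
Test candidates g = 2, 3, … against the prime factors q ∈ {2, 53} of φ(107): g is a generator iff g^(106/q) ≢ 1 for every such q.
g = 2: 2^53 ≡ 106; 2^2 ≡ 4 — none is 1, so 2 is a primitive root.
The smallest primitive root modulo 107 is 2.

2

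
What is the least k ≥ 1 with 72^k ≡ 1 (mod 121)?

ord(72) | φ(121) = φ(11^2) = 11·(11−1) = 110 = 2 · 5 · 11.
Divisors of 110: 1, 2, 5, 10, 11, 22, 55, 110.
Evaluate successive powers at the divisors of 110:
72^1 ≡ 72 (mod 121)
72^2 ≡ 102 (mod 121)
72^5 ≡ 98 (mod 121)
72^10 ≡ 45 (mod 121)
72^11 ≡ 94 (mod 121)
72^22 ≡ 3 (mod 121)
72^55 ≡ 120 (mod 121)
72^110 ≡ 1 (mod 121) ✓
The smallest such exponent is 110, so the order of 72 is 110.

110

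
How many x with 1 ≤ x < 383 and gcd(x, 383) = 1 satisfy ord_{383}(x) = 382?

190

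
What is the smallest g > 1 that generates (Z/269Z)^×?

2

φ(269) = 269 − 1 = 268 = 2^2 · 67.
g is a primitive root iff g^(268/q) ≢ 1 (mod 269) for each prime q ∈ {2, 67}.
g = 2: 2^134 ≡ 268; 2^4 ≡ 16 — none is 1, so 2 is a primitive root.
So 2 is the smallest generator of (Z/269Z)^×.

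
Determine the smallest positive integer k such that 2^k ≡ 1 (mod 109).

36

Since 2 ∈ (Z/109Z)^×, its order divides φ(109) = 109 − 1 = 108 = 2^2 · 3^3.
Divisors of 108: 1, 2, 3, 4, 6, 9, 12, 18, 27, 36, 54, 108.
Test each divisor d:
2^1 ≡ 2 (mod 109)
2^2 ≡ 4 (mod 109)
2^3 ≡ 8 (mod 109)
2^4 ≡ 16 (mod 109)
2^6 ≡ 64 (mod 109)
2^9 ≡ 76 (mod 109)
2^12 ≡ 63 (mod 109)
2^18 ≡ 108 (mod 109)
2^27 ≡ 33 (mod 109)
2^36 ≡ 1 (mod 109) ✓
Hence ord(2) = 36.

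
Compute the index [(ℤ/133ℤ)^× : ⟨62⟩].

The order of 62 must divide φ(133) = φ(7·19) = (7−1)·(19−1) = 6·18 = 108 = 2^2 · 3^3.
Divisors of 108: 1, 2, 3, 4, 6, 9, 12, 18, 27, 36, 54, 108.
Test each divisor d:
62^1 ≡ 62 (mod 133)
62^2 ≡ 120 (mod 133)
62^3 ≡ 125 (mod 133)
62^4 ≡ 36 (mod 133)
62^6 ≡ 64 (mod 133)
62^9 ≡ 20 (mod 133)
62^12 ≡ 106 (mod 133)
62^18 ≡ 1 (mod 133) ✓
So ord_133(62) = 18, hence |⟨62⟩| = 18.
[(Z/133Z)^× : ⟨62⟩] = 108/18 = 6.

6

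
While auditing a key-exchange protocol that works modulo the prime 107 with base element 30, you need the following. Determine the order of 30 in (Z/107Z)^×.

53

ord(30) | φ(107) = 107 − 1 = 106 = 2 · 53.
Divisors of 106: 1, 2, 53, 106.
Check 30^d mod 107 for each divisor in increasing order:
30^1 ≡ 30
30^2 ≡ 44
30^53 ≡ 1
Therefore the multiplicative order of 30 modulo 107 is 53.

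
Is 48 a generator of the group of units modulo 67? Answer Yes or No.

Yes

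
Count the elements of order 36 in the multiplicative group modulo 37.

φ(37) = 37 − 1 = 36 = 2^2 · 3^2.
In a cyclic group of order 36, there are φ(d) elements of order d for each divisor d of 36, and zero for non-divisors.
36 = 2^2 · 3^2 divides 36, and φ(36) = 12.

12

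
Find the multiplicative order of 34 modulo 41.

Since 34 ∈ (Z/41Z)^×, its order divides φ(41) = 41 − 1 = 40 = 2^3 · 5.
Divisors of 40: 1, 2, 4, 5, 8, 10, 20, 40.
Check 34^d mod 41 for each divisor in increasing order:
34^1 ≡ 34 (mod 41)
34^2 ≡ 8 (mod 41)
34^4 ≡ 23 (mod 41)
34^5 ≡ 3 (mod 41)
34^8 ≡ 37 (mod 41)
34^10 ≡ 9 (mod 41)
34^20 ≡ 40 (mod 41)
34^40 ≡ 1 (mod 41) ✓
Therefore the multiplicative order of 34 modulo 41 is 40.

40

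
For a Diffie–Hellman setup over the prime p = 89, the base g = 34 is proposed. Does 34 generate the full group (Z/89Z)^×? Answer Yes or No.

No

φ(89) = 89 − 1 = 88 = 2^3 · 11.
An element g generates (Z/89Z)^× iff g^(88/q) ≢ 1 (mod 89) for each prime q ∈ {2, 11}.
34^44 ≡ 1 (mod 89)  [q = 2: ≡ 1 ✗]
34^8 ≡ 1 (mod 89)  [q = 11: ≡ 1 ✗]
Since 34^44 ≡ 1, the order of 34 divides 44 < 88, so 34 is not a primitive root.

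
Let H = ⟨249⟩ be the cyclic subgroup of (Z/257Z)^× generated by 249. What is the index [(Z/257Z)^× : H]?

Since 249 ∈ (Z/257Z)^×, its order divides φ(257) = 257 − 1 = 256 = 2^8.
Divisors of 256: 1, 2, 4, 8, 16, 32, 64, 128, 256.
Compute 249^d (mod 257) for the divisors d until we hit 1:
249^1 ≡ 249 (mod 257)
249^2 ≡ 64 (mod 257)
249^4 ≡ 241 (mod 257)
249^8 ≡ 256 (mod 257)
249^16 ≡ 1 (mod 257) ✓
So ord_257(249) = 16, hence |⟨249⟩| = 16.
The index is φ(257) / ord(249) = 256 / 16 = 16.

16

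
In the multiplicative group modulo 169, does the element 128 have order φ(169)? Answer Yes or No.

Yes

φ(169) = φ(13^2) = 13·(13−1) = 156 = 2^2 · 3 · 13.
An element g generates (Z/169Z)^× iff g^(156/q) ≢ 1 (mod 169) for each prime q ∈ {2, 3, 13}.
128^78 ≡ 168 (mod 169)  [q = 2: ≢ 1 ✓]
128^52 ≡ 146 (mod 169)  [q = 3: ≢ 1 ✓]
128^12 ≡ 105 (mod 169)  [q = 13: ≢ 1 ✓]
All checks pass, so 128 has order 156 and is a primitive root modulo 169.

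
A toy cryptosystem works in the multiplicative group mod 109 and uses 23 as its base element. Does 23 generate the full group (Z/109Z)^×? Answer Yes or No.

No

φ(109) = 109 − 1 = 108 = 2^2 · 3^3.
It suffices to check that the order of 23 is not a proper divisor of 108: compute 23^(108/q) for q ∈ {2, 3}.
23^54 ≡ 108 (mod 109)  [q = 2: ≢ 1 ✓]
23^36 ≡ 1 (mod 109)  [q = 3: ≡ 1 ✗]
23^36 ≡ 1 shows ord(23) | 36, strictly less than φ(109); not a primitive root.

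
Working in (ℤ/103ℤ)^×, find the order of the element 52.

51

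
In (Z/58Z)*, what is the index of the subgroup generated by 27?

1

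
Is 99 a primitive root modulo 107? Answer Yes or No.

No

φ(107) = 107 − 1 = 106 = 2 · 53.
An element g generates (Z/107Z)^× iff g^(106/q) ≢ 1 (mod 107) for each prime q ∈ {2, 53}.
99^53 ≡ 1 (mod 107)  [q = 2: ≡ 1 ✗]
99^2 ≡ 64 (mod 107)  [q = 53: ≢ 1 ✓]
Since 99^53 ≡ 1, the order of 99 divides 53 < 106, so 99 is not a primitive root.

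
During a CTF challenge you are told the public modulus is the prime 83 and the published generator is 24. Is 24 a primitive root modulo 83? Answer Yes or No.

φ(83) = 83 − 1 = 82 = 2 · 41.
24 is a primitive root mod 83 iff 24^(φ(83)/q) ≢ 1 for every prime q | φ(83), i.e. q ∈ {2, 41}.
24^41 ≡ 82 (mod 83)  [q = 2: ≢ 1 ✓]
24^2 ≡ 78 (mod 83)  [q = 41: ≢ 1 ✓]
Every test exponent gives a nontrivial residue, hence 24 generates the full group.

Yes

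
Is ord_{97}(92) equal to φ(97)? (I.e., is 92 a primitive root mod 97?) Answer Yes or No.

Yes

φ(97) = 97 − 1 = 96 = 2^5 · 3.
It suffices to check that the order of 92 is not a proper divisor of 96: compute 92^(96/q) for q ∈ {2, 3}.
92^48 ≡ 96 (mod 97)  [q = 2: ≢ 1 ✓]
92^32 ≡ 35 (mod 97)  [q = 3: ≢ 1 ✓]
All checks pass, so 92 has order 96 and is a primitive root modulo 97.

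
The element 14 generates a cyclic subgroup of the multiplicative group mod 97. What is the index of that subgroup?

By Lagrange's theorem, ord_97(14) divides φ(97) = 97 − 1 = 96 = 2^5 · 3.
Divisors of 96: 1, 2, 3, 4, 6, 8, 12, 16, 24, 32, 48, 96.
Compute 14^d (mod 97) for the divisors d until we hit 1:
14^1 ≡ 14
14^2 ≡ 2
14^3 ≡ 28
14^4 ≡ 4
14^6 ≡ 8
14^8 ≡ 16
14^12 ≡ 64
14^16 ≡ 62
14^24 ≡ 22
14^32 ≡ 61
14^48 ≡ 96
14^96 ≡ 1
The order of 14 is 96, so the subgroup it generates has 96 elements.
The index is φ(97) / ord(14) = 96 / 96 = 1.

1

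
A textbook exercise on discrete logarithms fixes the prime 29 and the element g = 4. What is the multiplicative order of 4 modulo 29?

14

Since 4 ∈ (Z/29Z)^×, its order divides φ(29) = 29 − 1 = 28 = 2^2 · 7.
Divisors of 28: 1, 2, 4, 7, 14, 28.
Test each divisor d:
4^1 ≡ 4 (mod 29)
4^2 ≡ 16 (mod 29)
4^4 ≡ 24 (mod 29)
4^7 ≡ 28 (mod 29)
4^14 ≡ 1 (mod 29) ✓
Hence ord(4) = 14.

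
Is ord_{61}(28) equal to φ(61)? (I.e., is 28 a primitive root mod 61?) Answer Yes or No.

φ(61) = 61 − 1 = 60 = 2^2 · 3 · 5.
28 is a primitive root mod 61 iff 28^(φ(61)/q) ≢ 1 for every prime q | φ(61), i.e. q ∈ {2, 3, 5}.
28^30 ≡ 60 (mod 61)  [q = 2: ≢ 1 ✓]
28^20 ≡ 1 (mod 61)  [q = 3: ≡ 1 ✗]
28^12 ≡ 9 (mod 61)  [q = 5: ≢ 1 ✓]
Since 28^20 ≡ 1, the order of 28 divides 20 < 60, so 28 is not a primitive root.

No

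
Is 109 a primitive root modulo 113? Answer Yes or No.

No

φ(113) = 113 − 1 = 112 = 2^4 · 7.
109 is a primitive root mod 113 iff 109^(φ(113)/q) ≢ 1 for every prime q | φ(113), i.e. q ∈ {2, 7}.
109^56 ≡ 1 (mod 113)  [q = 2: ≡ 1 ✗]
109^16 ≡ 16 (mod 113)  [q = 7: ≢ 1 ✓]
109^56 ≡ 1 shows ord(109) | 56, strictly less than φ(113); not a primitive root.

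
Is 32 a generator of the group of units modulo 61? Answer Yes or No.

φ(61) = 61 − 1 = 60 = 2^2 · 3 · 5.
Test 32^(60/q) mod 61 for each prime factor q of 60:
32^30 ≡ 60 (mod 61)  [q = 2: ≢ 1 ✓]
32^20 ≡ 13 (mod 61)  [q = 3: ≢ 1 ✓]
32^12 ≡ 1 (mod 61)  [q = 5: ≡ 1 ✗]
32^12 ≡ 1 shows ord(32) | 12, strictly less than φ(61); not a primitive root.

No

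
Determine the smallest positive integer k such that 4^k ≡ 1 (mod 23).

11

Since 4 ∈ (Z/23Z)^×, its order divides φ(23) = 23 − 1 = 22 = 2 · 11.
Divisors of 22: 1, 2, 11, 22.
Evaluate successive powers at the divisors of 22:
4^1 ≡ 4 (mod 23)
4^2 ≡ 16 (mod 23)
4^11 ≡ 1 (mod 23) ✓
The smallest such exponent is 11, so the order of 4 is 11.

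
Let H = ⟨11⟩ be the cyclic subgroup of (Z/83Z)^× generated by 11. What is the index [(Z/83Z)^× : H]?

2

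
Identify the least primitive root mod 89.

3

φ(89) = 89 − 1 = 88 = 2^3 · 11.
Test candidates g = 2, 3, … against the prime factors q ∈ {2, 11} of φ(89): g is a generator iff g^(88/q) ≢ 1 for every such q.
g = 2: 2^44 ≡ 1 — hits 1, so not a primitive root.
g = 3: 3^44 ≡ 88; 3^8 ≡ 64 — none is 1, so 3 is a primitive root.
So 3 is the smallest generator of (Z/89Z)^×.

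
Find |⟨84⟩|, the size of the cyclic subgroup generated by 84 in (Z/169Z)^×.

The order of 84 must divide φ(169) = φ(13^2) = 13·(13−1) = 156 = 2^2 · 3 · 13.
Divisors of 156: 1, 2, 3, 4, 6, 12, 13, 26, 39, 52, 78, 156.
Test each divisor d:
84^1 ≡ 84 (mod 169)
84^2 ≡ 127 (mod 169)
84^3 ≡ 21 (mod 169)
84^4 ≡ 74 (mod 169)
84^6 ≡ 103 (mod 169)
84^12 ≡ 131 (mod 169)
84^13 ≡ 19 (mod 169)
84^26 ≡ 23 (mod 169)
84^39 ≡ 99 (mod 169)
84^52 ≡ 22 (mod 169)
84^78 ≡ 168 (mod 169)
84^156 ≡ 1 (mod 169) ✓
Therefore the multiplicative order of 84 modulo 169 is 156.

156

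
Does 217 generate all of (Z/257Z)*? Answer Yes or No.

Yes

φ(257) = 257 − 1 = 256 = 2^8.
It suffices to check that the order of 217 is not a proper divisor of 256: compute 217^(256/q) for q ∈ {2}.
217^128 ≡ 256 (mod 257)  [q = 2: ≢ 1 ✓]
None equal 1, so ord_257(217) = 256: 217 is a primitive root.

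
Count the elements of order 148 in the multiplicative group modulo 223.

0

φ(223) = 223 − 1 = 222 = 2 · 3 · 37.
In a cyclic group of order 222, there are φ(d) elements of order d for each divisor d of 222, and zero for non-divisors.
148 does not divide 222, so no element of (Z/223Z)^× has order 148.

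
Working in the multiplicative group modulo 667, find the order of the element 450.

308

The order of 450 must divide φ(667) = φ(23·29) = (23−1)·(29−1) = 22·28 = 616 = 2^3 · 7 · 11.
Divisors of 616: 1, 2, 4, 7, 8, 11, 14, 22, 28, 44, 56, 77, 88, 154, 308, 616.
Test each divisor d:
450^1 ≡ 450
450^2 ≡ 399
450^4 ≡ 455
450^7 ≡ 423
450^8 ≡ 255
450^11 ≡ 369
450^14 ≡ 173
450^22 ≡ 93
450^28 ≡ 581
450^44 ≡ 645
450^56 ≡ 59
450^77 ≡ 70
450^88 ≡ 484
450^154 ≡ 231
450^308 ≡ 1
Therefore the multiplicative order of 450 modulo 667 is 308.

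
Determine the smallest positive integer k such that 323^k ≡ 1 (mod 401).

ord(323) | φ(401) = 401 − 1 = 400 = 2^4 · 5^2.
Divisors of 400: 1, 2, 4, 5, 8, 10, 16, 20, 25, 40, 50, 80, 100, 200, 400.
Test each divisor d:
323^1 ≡ 323 (mod 401)
323^2 ≡ 69 (mod 401)
323^4 ≡ 350 (mod 401)
323^5 ≡ 369 (mod 401)
323^8 ≡ 195 (mod 401)
323^10 ≡ 222 (mod 401)
323^16 ≡ 331 (mod 401)
323^20 ≡ 362 (mod 401)
323^25 ≡ 45 (mod 401)
323^40 ≡ 318 (mod 401)
323^50 ≡ 20 (mod 401)
323^80 ≡ 72 (mod 401)
323^100 ≡ 400 (mod 401)
323^200 ≡ 1 (mod 401) ✓
Therefore the multiplicative order of 323 modulo 401 is 200.

200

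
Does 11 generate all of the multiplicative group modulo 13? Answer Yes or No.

Yes

φ(13) = 13 − 1 = 12 = 2^2 · 3.
It suffices to check that the order of 11 is not a proper divisor of 12: compute 11^(12/q) for q ∈ {2, 3}.
11^6 ≡ 12 (mod 13)  [q = 2: ≢ 1 ✓]
11^4 ≡ 3 (mod 13)  [q = 3: ≢ 1 ✓]
All checks pass, so 11 has order 12 and is a primitive root modulo 13.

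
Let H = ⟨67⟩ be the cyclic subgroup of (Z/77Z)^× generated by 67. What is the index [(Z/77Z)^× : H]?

Since 67 ∈ (Z/77Z)^×, its order divides φ(77) = φ(7·11) = (7−1)·(11−1) = 6·10 = 60 = 2^2 · 3 · 5.
Divisors of 60: 1, 2, 3, 4, 5, 6, 10, 12, 15, 20, 30, 60.
Evaluate successive powers at the divisors of 60:
67^1 ≡ 67 (mod 77)
67^2 ≡ 23 (mod 77)
67^3 ≡ 1 (mod 77) ✓
So ord_77(67) = 3, hence |⟨67⟩| = 3.
[(Z/77Z)^× : ⟨67⟩] = 60/3 = 20.

20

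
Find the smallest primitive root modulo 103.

φ(103) = 103 − 1 = 102 = 2 · 3 · 17.
Test candidates g = 2, 3, … against the prime factors q ∈ {2, 3, 17} of φ(103): g is a generator iff g^(102/q) ≢ 1 for every such q.
g = 2: 2^51 ≡ 1 — hits 1, so not a primitive root.
g = 3: 3^51 ≡ 102; 3^34 ≡ 1 — hits 1, so not a primitive root.
g = 4: 4^51 ≡ 1 — hits 1, so not a primitive root.
g = 5: 5^51 ≡ 102; 5^34 ≡ 56; 5^6 ≡ 72 — none is 1, so 5 is a primitive root.
Hence the least primitive root of 103 is 5.

5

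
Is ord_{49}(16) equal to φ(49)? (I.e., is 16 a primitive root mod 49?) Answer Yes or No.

No

φ(49) = φ(7^2) = 7·(7−1) = 42 = 2 · 3 · 7.
An element g generates (Z/49Z)^× iff g^(42/q) ≢ 1 (mod 49) for each prime q ∈ {2, 3, 7}.
16^21 ≡ 1 (mod 49)  [q = 2: ≡ 1 ✗]
16^14 ≡ 18 (mod 49)  [q = 3: ≢ 1 ✓]
16^6 ≡ 8 (mod 49)  [q = 7: ≢ 1 ✓]
The check at q = 2 fails, so 16 generates a proper subgroup.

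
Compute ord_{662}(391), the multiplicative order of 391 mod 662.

By Lagrange's theorem, ord_662(391) divides φ(662) = φ(2)·φ(331) = 1·330 = 330 = 2 · 3 · 5 · 11.
Divisors of 330: 1, 2, 3, 5, 6, 10, 11, 15, 22, 30, 33, 55, 66, 110, 165, 330.
Evaluate successive powers at the divisors of 330:
391^1 ≡ 391 (mod 662)
391^2 ≡ 621 (mod 662)
391^3 ≡ 519 (mod 662)
391^5 ≡ 567 (mod 662)
391^6 ≡ 589 (mod 662)
391^10 ≡ 419 (mod 662)
391^11 ≡ 315 (mod 662)
391^15 ≡ 577 (mod 662)
391^22 ≡ 587 (mod 662)
391^30 ≡ 605 (mod 662)
391^33 ≡ 207 (mod 662)
391^55 ≡ 363 (mod 662)
391^66 ≡ 481 (mod 662)
391^110 ≡ 31 (mod 662)
391^165 ≡ 661 (mod 662)
391^330 ≡ 1 (mod 662) ✓
The smallest such exponent is 330, so the order of 391 is 330.

330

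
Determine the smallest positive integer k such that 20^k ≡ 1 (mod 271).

The order of 20 must divide φ(271) = 271 − 1 = 270 = 2 · 3^3 · 5.
Divisors of 270: 1, 2, 3, 5, 6, 9, 10, 15, 18, 27, 30, 45, 54, 90, 135, 270.
Evaluate successive powers at the divisors of 270:
20^1 ≡ 20 (mod 271)
20^2 ≡ 129 (mod 271)
20^3 ≡ 141 (mod 271)
20^5 ≡ 32 (mod 271)
20^6 ≡ 98 (mod 271)
20^9 ≡ 268 (mod 271)
20^10 ≡ 211 (mod 271)
20^15 ≡ 248 (mod 271)
20^18 ≡ 9 (mod 271)
20^27 ≡ 244 (mod 271)
20^30 ≡ 258 (mod 271)
20^45 ≡ 28 (mod 271)
20^54 ≡ 187 (mod 271)
20^90 ≡ 242 (mod 271)
20^135 ≡ 1 (mod 271) ✓
The smallest such exponent is 135, so the order of 20 is 135.

135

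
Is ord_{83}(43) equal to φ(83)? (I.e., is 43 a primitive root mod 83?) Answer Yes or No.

φ(83) = 83 − 1 = 82 = 2 · 41.
Test 43^(82/q) mod 83 for each prime factor q of 82:
43^41 ≡ 82 (mod 83)  [q = 2: ≢ 1 ✓]
43^2 ≡ 23 (mod 83)  [q = 41: ≢ 1 ✓]
None equal 1, so ord_83(43) = 82: 43 is a primitive root.

Yes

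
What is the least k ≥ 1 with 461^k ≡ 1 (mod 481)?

36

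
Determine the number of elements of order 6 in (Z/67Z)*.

φ(67) = 67 − 1 = 66 = 2 · 3 · 11.
Since (Z/67Z)^× is cyclic of order 66, the number of elements of order d is φ(d) when d | 66 and 0 otherwise.
6 = 2 · 3 divides 66, and φ(6) = 2.

2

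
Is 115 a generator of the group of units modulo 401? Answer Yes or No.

φ(401) = 401 − 1 = 400 = 2^4 · 5^2.
115 is a primitive root mod 401 iff 115^(φ(401)/q) ≢ 1 for every prime q | φ(401), i.e. q ∈ {2, 5}.
115^200 ≡ 400 (mod 401)  [q = 2: ≢ 1 ✓]
115^80 ≡ 39 (mod 401)  [q = 5: ≢ 1 ✓]
All checks pass, so 115 has order 400 and is a primitive root modulo 401.

Yes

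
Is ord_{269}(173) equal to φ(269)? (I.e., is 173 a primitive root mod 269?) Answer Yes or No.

φ(269) = 269 − 1 = 268 = 2^2 · 67.
It suffices to check that the order of 173 is not a proper divisor of 268: compute 173^(268/q) for q ∈ {2, 67}.
173^134 ≡ 1 (mod 269)  [q = 2: ≡ 1 ✗]
173^4 ≡ 58 (mod 269)  [q = 67: ≢ 1 ✓]
173^134 ≡ 1 shows ord(173) | 134, strictly less than φ(269); not a primitive root.

No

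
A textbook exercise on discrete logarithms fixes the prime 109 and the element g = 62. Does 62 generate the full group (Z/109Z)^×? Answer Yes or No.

Yes

φ(109) = 109 − 1 = 108 = 2^2 · 3^3.
Test 62^(108/q) mod 109 for each prime factor q of 108:
62^54 ≡ 108 (mod 109)  [q = 2: ≢ 1 ✓]
62^36 ≡ 45 (mod 109)  [q = 3: ≢ 1 ✓]
All checks pass, so 62 has order 108 and is a primitive root modulo 109.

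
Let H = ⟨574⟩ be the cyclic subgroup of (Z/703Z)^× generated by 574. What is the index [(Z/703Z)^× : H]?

Since 574 ∈ (Z/703Z)^×, its order divides φ(703) = φ(19·37) = (19−1)·(37−1) = 18·36 = 648 = 2^3 · 3^4.
Divisors of 648: 1, 2, 3, 4, 6, 8, 9, 12, 18, 24, 27, 36, 54, 72, 81, 108, 162, 216, 324, 648.
Evaluate successive powers at the divisors of 648:
574^1 ≡ 574 (mod 703)
574^2 ≡ 472 (mod 703)
574^3 ≡ 273 (mod 703)
574^4 ≡ 636 (mod 703)
574^6 ≡ 11 (mod 703)
574^8 ≡ 271 (mod 703)
574^9 ≡ 191 (mod 703)
574^12 ≡ 121 (mod 703)
574^18 ≡ 628 (mod 703)
574^24 ≡ 581 (mod 703)
574^27 ≡ 438 (mod 703)
574^36 ≡ 1 (mod 703) ✓
Thus |⟨574⟩| = ord(574) = 36.
Index = |(Z/703Z)^×| / |⟨574⟩| = 648 / 36 = 18.

18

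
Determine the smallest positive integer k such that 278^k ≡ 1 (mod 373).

The order of 278 must divide φ(373) = 373 − 1 = 372 = 2^2 · 3 · 31.
Divisors of 372: 1, 2, 3, 4, 6, 12, 31, 62, 93, 124, 186, 372.
Compute 278^d (mod 373) for the divisors d until we hit 1:
278^1 ≡ 278
278^2 ≡ 73
278^3 ≡ 152
278^4 ≡ 107
278^6 ≡ 351
278^12 ≡ 111
278^31 ≡ 89
278^62 ≡ 88
278^93 ≡ 372
278^124 ≡ 284
278^186 ≡ 1
Therefore the multiplicative order of 278 modulo 373 is 186.

186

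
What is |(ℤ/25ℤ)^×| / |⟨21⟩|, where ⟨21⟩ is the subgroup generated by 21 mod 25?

4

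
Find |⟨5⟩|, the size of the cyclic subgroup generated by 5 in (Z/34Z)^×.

16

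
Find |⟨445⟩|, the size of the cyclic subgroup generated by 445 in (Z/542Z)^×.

135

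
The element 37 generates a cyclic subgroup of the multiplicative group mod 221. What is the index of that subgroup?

The order of 37 must divide φ(221) = φ(13·17) = (13−1)·(17−1) = 12·16 = 192 = 2^6 · 3.
Divisors of 192: 1, 2, 3, 4, 6, 8, 12, 16, 24, 32, 48, 64, 96, 192.
Check 37^d mod 221 for each divisor in increasing order:
37^1 ≡ 37
37^2 ≡ 43
37^3 ≡ 44
37^4 ≡ 81
37^6 ≡ 168
37^8 ≡ 152
37^12 ≡ 157
37^16 ≡ 120
37^24 ≡ 118
37^32 ≡ 35
37^48 ≡ 1
The order of 37 is 48, so the subgroup it generates has 48 elements.
Index = |(Z/221Z)^×| / |⟨37⟩| = 192 / 48 = 4.

4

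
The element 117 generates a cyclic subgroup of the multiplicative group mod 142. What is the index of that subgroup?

7

By Lagrange's theorem, ord_142(117) divides φ(142) = φ(2)·φ(71) = 1·70 = 70 = 2 · 5 · 7.
Divisors of 70: 1, 2, 5, 7, 10, 14, 35, 70.
Evaluate successive powers at the divisors of 70:
117^1 ≡ 117
117^2 ≡ 57
117^5 ≡ 141
117^7 ≡ 85
117^10 ≡ 1
The order of 117 is 10, so the subgroup it generates has 10 elements.
Index = |(Z/142Z)^×| / |⟨117⟩| = 70 / 10 = 7.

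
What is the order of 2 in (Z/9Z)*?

6

The order of 2 must divide φ(9) = φ(3^2) = 3·(3−1) = 6 = 2 · 3.
Divisors of 6: 1, 2, 3, 6.
Check 2^d mod 9 for each divisor in increasing order:
2^1 ≡ 2
2^2 ≡ 4
2^3 ≡ 8
2^6 ≡ 1
So ord_9(2) = 6.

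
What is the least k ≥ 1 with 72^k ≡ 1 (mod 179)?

The order of 72 must divide φ(179) = 179 − 1 = 178 = 2 · 89.
Divisors of 178: 1, 2, 89, 178.
Evaluate successive powers at the divisors of 178:
72^1 ≡ 72
72^2 ≡ 172
72^89 ≡ 178
72^178 ≡ 1
So ord_179(72) = 178.

178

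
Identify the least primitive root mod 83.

2

φ(83) = 83 − 1 = 82 = 2 · 41.
Test candidates g = 2, 3, … against the prime factors q ∈ {2, 41} of φ(83): g is a generator iff g^(82/q) ≢ 1 for every such q.
g = 2: 2^41 ≡ 82; 2^2 ≡ 4 — none is 1, so 2 is a primitive root.
Hence the least primitive root of 83 is 2.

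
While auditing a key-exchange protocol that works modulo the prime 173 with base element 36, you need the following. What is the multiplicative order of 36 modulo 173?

43

The order of 36 must divide φ(173) = 173 − 1 = 172 = 2^2 · 43.
Divisors of 172: 1, 2, 4, 43, 86, 172.
Check 36^d mod 173 for each divisor in increasing order:
36^1 ≡ 36
36^2 ≡ 85
36^4 ≡ 132
36^43 ≡ 1
The smallest such exponent is 43, so the order of 36 is 43.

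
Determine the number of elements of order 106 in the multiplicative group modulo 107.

52

φ(107) = 107 − 1 = 106 = 2 · 53.
(Z/107Z)^× is cyclic (|G| = 106); a cyclic group of order m has exactly φ(d) elements of each order d | m, and none otherwise.
106 = 2 · 53 divides 106, and φ(106) = 52.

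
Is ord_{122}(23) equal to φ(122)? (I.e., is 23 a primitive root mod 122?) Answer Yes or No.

φ(122) = φ(2)·φ(61) = 1·60 = 60 = 2^2 · 3 · 5.
23 is a primitive root mod 122 iff 23^(φ(122)/q) ≢ 1 for every prime q | φ(122), i.e. q ∈ {2, 3, 5}.
23^30 ≡ 121 (mod 122)  [q = 2: ≢ 1 ✓]
23^20 ≡ 1 (mod 122)  [q = 3: ≡ 1 ✗]
23^12 ≡ 81 (mod 122)  [q = 5: ≢ 1 ✓]
Since 23^20 ≡ 1, the order of 23 divides 20 < 60, so 23 is not a primitive root.

No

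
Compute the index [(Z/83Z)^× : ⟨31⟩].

2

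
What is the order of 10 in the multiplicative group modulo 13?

6

By Lagrange's theorem, ord_13(10) divides φ(13) = 13 − 1 = 12 = 2^2 · 3.
Divisors of 12: 1, 2, 3, 4, 6, 12.
Check 10^d mod 13 for each divisor in increasing order:
10^1 ≡ 10
10^2 ≡ 9
10^3 ≡ 12
10^4 ≡ 3
10^6 ≡ 1
The smallest such exponent is 6, so the order of 10 is 6.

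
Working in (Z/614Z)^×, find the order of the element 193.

34

ord(193) | φ(614) = φ(2)·φ(307) = 1·306 = 306 = 2 · 3^2 · 17.
Divisors of 306: 1, 2, 3, 6, 9, 17, 18, 34, 51, 102, 153, 306.
Evaluate successive powers at the divisors of 306:
193^1 ≡ 193 (mod 614)
193^2 ≡ 409 (mod 614)
193^3 ≡ 345 (mod 614)
193^6 ≡ 523 (mod 614)
193^9 ≡ 533 (mod 614)
193^17 ≡ 613 (mod 614)
193^18 ≡ 421 (mod 614)
193^34 ≡ 1 (mod 614) ✓
Hence ord(193) = 34.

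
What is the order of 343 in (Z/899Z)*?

35

The order of 343 must divide φ(899) = φ(29·31) = (29−1)·(31−1) = 28·30 = 840 = 2^3 · 3 · 5 · 7.
Divisors of 840: 1, 2, 3, 4, 5, 6, 7, 8, 10, 12, 14, 15, 20, 21, 24, 28, 30, 35, 40, 42, 56, 60, 70, 84, 105, 120, 140, 168, 210, 280, 420, 840.
Test each divisor d:
343^1 ≡ 343 (mod 899)
343^2 ≡ 779 (mod 899)
343^3 ≡ 194 (mod 899)
343^4 ≡ 16 (mod 899)
343^5 ≡ 94 (mod 899)
343^6 ≡ 777 (mod 899)
343^7 ≡ 407 (mod 899)
343^8 ≡ 256 (mod 899)
343^10 ≡ 745 (mod 899)
343^12 ≡ 500 (mod 899)
343^14 ≡ 233 (mod 899)
343^15 ≡ 807 (mod 899)
343^20 ≡ 342 (mod 899)
343^21 ≡ 436 (mod 899)
343^24 ≡ 78 (mod 899)
343^28 ≡ 349 (mod 899)
343^30 ≡ 373 (mod 899)
343^35 ≡ 1 (mod 899) ✓
The smallest such exponent is 35, so the order of 343 is 35.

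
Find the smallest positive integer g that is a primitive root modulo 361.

2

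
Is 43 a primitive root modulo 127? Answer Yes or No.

φ(127) = 127 − 1 = 126 = 2 · 3^2 · 7.
An element g generates (Z/127Z)^× iff g^(126/q) ≢ 1 (mod 127) for each prime q ∈ {2, 3, 7}.
43^63 ≡ 126 (mod 127)  [q = 2: ≢ 1 ✓]
43^42 ≡ 19 (mod 127)  [q = 3: ≢ 1 ✓]
43^18 ≡ 4 (mod 127)  [q = 7: ≢ 1 ✓]
None equal 1, so ord_127(43) = 126: 43 is a primitive root.

Yes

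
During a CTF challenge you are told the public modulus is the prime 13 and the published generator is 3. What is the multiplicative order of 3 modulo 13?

3

By Lagrange's theorem, ord_13(3) divides φ(13) = 13 − 1 = 12 = 2^2 · 3.
Divisors of 12: 1, 2, 3, 4, 6, 12.
Test each divisor d:
3^1 ≡ 3 (mod 13)
3^2 ≡ 9 (mod 13)
3^3 ≡ 1 (mod 13) ✓
So ord_13(3) = 3.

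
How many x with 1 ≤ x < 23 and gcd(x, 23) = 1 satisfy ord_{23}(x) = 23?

0

φ(23) = 23 − 1 = 22 = 2 · 11.
(Z/23Z)^× is cyclic (|G| = 22); a cyclic group of order m has exactly φ(d) elements of each order d | m, and none otherwise.
23 does not divide 22, so no element of (Z/23Z)^× has order 23.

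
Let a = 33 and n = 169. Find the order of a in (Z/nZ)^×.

156

ord(33) | φ(169) = φ(13^2) = 13·(13−1) = 156 = 2^2 · 3 · 13.
Divisors of 156: 1, 2, 3, 4, 6, 12, 13, 26, 39, 52, 78, 156.
Evaluate successive powers at the divisors of 156:
33^1 ≡ 33
33^2 ≡ 75
33^3 ≡ 109
33^4 ≡ 48
33^6 ≡ 51
33^12 ≡ 66
33^13 ≡ 150
33^26 ≡ 23
33^39 ≡ 70
33^52 ≡ 22
33^78 ≡ 168
33^156 ≡ 1
Hence ord(33) = 156.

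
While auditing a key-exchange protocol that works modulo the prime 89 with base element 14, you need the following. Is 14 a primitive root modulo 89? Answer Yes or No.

Yes

φ(89) = 89 − 1 = 88 = 2^3 · 11.
It suffices to check that the order of 14 is not a proper divisor of 88: compute 14^(88/q) for q ∈ {2, 11}.
14^44 ≡ 88 (mod 89)  [q = 2: ≢ 1 ✓]
14^8 ≡ 45 (mod 89)  [q = 11: ≢ 1 ✓]
All checks pass, so 14 has order 88 and is a primitive root modulo 89.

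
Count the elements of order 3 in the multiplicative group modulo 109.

φ(109) = 109 − 1 = 108 = 2^2 · 3^3.
Since (Z/109Z)^× is cyclic of order 108, the number of elements of order d is φ(d) when d | 108 and 0 otherwise.
3 | 108, and φ(3) = 3 − 1 = 2.

2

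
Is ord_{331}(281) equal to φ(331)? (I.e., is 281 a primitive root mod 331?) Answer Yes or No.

No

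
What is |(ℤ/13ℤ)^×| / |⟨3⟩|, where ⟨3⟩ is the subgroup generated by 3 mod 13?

4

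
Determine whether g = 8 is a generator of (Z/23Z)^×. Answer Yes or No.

φ(23) = 23 − 1 = 22 = 2 · 11.
Test 8^(22/q) mod 23 for each prime factor q of 22:
8^11 ≡ 1 (mod 23)  [q = 2: ≡ 1 ✗]
8^2 ≡ 18 (mod 23)  [q = 11: ≢ 1 ✓]
Since 8^11 ≡ 1, the order of 8 divides 11 < 22, so 8 is not a primitive root.

No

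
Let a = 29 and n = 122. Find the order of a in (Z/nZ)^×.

12

ord(29) | φ(122) = φ(2)·φ(61) = 1·60 = 60 = 2^2 · 3 · 5.
Divisors of 60: 1, 2, 3, 4, 5, 6, 10, 12, 15, 20, 30, 60.
Test each divisor d:
29^1 ≡ 29 (mod 122)
29^2 ≡ 109 (mod 122)
29^3 ≡ 111 (mod 122)
29^4 ≡ 47 (mod 122)
29^5 ≡ 21 (mod 122)
29^6 ≡ 121 (mod 122)
29^10 ≡ 75 (mod 122)
29^12 ≡ 1 (mod 122) ✓
Hence ord(29) = 12.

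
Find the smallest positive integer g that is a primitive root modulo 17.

φ(17) = 17 − 1 = 16 = 2^4.
Test candidates g = 2, 3, … against the prime factors q ∈ {2} of φ(17): g is a generator iff g^(16/q) ≢ 1 for every such q.
g = 2: 2^8 ≡ 1 — hits 1, so not a primitive root.
g = 3: 3^8 ≡ 16 — none is 1, so 3 is a primitive root.
The smallest primitive root modulo 17 is 3.

3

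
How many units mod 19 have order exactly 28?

0

φ(19) = 19 − 1 = 18 = 2 · 3^2.
(Z/19Z)^× is cyclic (|G| = 18); a cyclic group of order m has exactly φ(d) elements of each order d | m, and none otherwise.
28 does not divide 18, so no element of (Z/19Z)^× has order 28.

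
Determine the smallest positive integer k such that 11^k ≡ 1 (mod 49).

21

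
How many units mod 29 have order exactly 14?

6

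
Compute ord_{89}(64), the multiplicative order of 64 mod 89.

11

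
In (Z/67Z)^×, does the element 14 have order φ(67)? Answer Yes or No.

No

φ(67) = 67 − 1 = 66 = 2 · 3 · 11.
It suffices to check that the order of 14 is not a proper divisor of 66: compute 14^(66/q) for q ∈ {2, 3, 11}.
14^33 ≡ 1 (mod 67)  [q = 2: ≡ 1 ✗]
14^22 ≡ 1 (mod 67)  [q = 3: ≡ 1 ✗]
14^6 ≡ 9 (mod 67)  [q = 11: ≢ 1 ✓]
14^33 ≡ 1 shows ord(14) | 33, strictly less than φ(67); not a primitive root.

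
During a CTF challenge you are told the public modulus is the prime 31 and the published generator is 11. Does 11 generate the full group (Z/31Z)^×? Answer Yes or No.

φ(31) = 31 − 1 = 30 = 2 · 3 · 5.
It suffices to check that the order of 11 is not a proper divisor of 30: compute 11^(30/q) for q ∈ {2, 3, 5}.
11^15 ≡ 30 (mod 31)  [q = 2: ≢ 1 ✓]
11^10 ≡ 5 (mod 31)  [q = 3: ≢ 1 ✓]
11^6 ≡ 4 (mod 31)  [q = 5: ≢ 1 ✓]
All checks pass, so 11 has order 30 and is a primitive root modulo 31.

Yes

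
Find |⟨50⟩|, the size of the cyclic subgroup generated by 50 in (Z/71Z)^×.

The order of 50 must divide φ(71) = 71 − 1 = 70 = 2 · 5 · 7.
Divisors of 70: 1, 2, 5, 7, 10, 14, 35, 70.
Check 50^d mod 71 for each divisor in increasing order:
50^1 ≡ 50 (mod 71)
50^2 ≡ 15 (mod 71)
50^5 ≡ 32 (mod 71)
50^7 ≡ 54 (mod 71)
50^10 ≡ 30 (mod 71)
50^14 ≡ 5 (mod 71)
50^35 ≡ 1 (mod 71) ✓
So ord_71(50) = 35.

35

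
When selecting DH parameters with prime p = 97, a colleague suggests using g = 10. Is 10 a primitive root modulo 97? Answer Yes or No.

Yes

φ(97) = 97 − 1 = 96 = 2^5 · 3.
It suffices to check that the order of 10 is not a proper divisor of 96: compute 10^(96/q) for q ∈ {2, 3}.
10^48 ≡ 96 (mod 97)  [q = 2: ≢ 1 ✓]
10^32 ≡ 61 (mod 97)  [q = 3: ≢ 1 ✓]
All checks pass, so 10 has order 96 and is a primitive root modulo 97.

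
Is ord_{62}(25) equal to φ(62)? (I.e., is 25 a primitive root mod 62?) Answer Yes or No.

φ(62) = φ(2)·φ(31) = 1·30 = 30 = 2 · 3 · 5.
It suffices to check that the order of 25 is not a proper divisor of 30: compute 25^(30/q) for q ∈ {2, 3, 5}.
25^15 ≡ 1 (mod 62)  [q = 2: ≡ 1 ✗]
25^10 ≡ 25 (mod 62)  [q = 3: ≢ 1 ✓]
25^6 ≡ 1 (mod 62)  [q = 5: ≡ 1 ✗]
Since 25^15 ≡ 1, the order of 25 divides 15 < 30, so 25 is not a primitive root.

No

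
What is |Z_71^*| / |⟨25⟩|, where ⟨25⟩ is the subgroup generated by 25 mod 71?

14

ord(25) | φ(71) = 71 − 1 = 70 = 2 · 5 · 7.
Divisors of 70: 1, 2, 5, 7, 10, 14, 35, 70.
Evaluate successive powers at the divisors of 70:
25^1 ≡ 25
25^2 ≡ 57
25^5 ≡ 1
Thus |⟨25⟩| = ord(25) = 5.
Index = |(Z/71Z)^×| / |⟨25⟩| = 70 / 5 = 14.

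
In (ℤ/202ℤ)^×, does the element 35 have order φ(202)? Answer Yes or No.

φ(202) = φ(2)·φ(101) = 1·100 = 100 = 2^2 · 5^2.
35 is a primitive root mod 202 iff 35^(φ(202)/q) ≢ 1 for every prime q | φ(202), i.e. q ∈ {2, 5}.
35^50 ≡ 201 (mod 202)  [q = 2: ≢ 1 ✓]
35^20 ≡ 87 (mod 202)  [q = 5: ≢ 1 ✓]
None equal 1, so ord_202(35) = 100: 35 is a primitive root.

Yes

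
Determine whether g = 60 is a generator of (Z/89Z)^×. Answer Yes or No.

φ(89) = 89 − 1 = 88 = 2^3 · 11.
Test 60^(88/q) mod 89 for each prime factor q of 88:
60^44 ≡ 88 (mod 89)  [q = 2: ≢ 1 ✓]
60^8 ≡ 4 (mod 89)  [q = 11: ≢ 1 ✓]
None equal 1, so ord_89(60) = 88: 60 is a primitive root.

Yes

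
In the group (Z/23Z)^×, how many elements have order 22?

10

φ(23) = 23 − 1 = 22 = 2 · 11.
(Z/23Z)^× is cyclic (|G| = 22); a cyclic group of order m has exactly φ(d) elements of each order d | m, and none otherwise.
22 = 2 · 11 divides 22, and φ(22) = 10.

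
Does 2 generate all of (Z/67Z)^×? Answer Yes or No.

Yes

φ(67) = 67 − 1 = 66 = 2 · 3 · 11.
2 is a primitive root mod 67 iff 2^(φ(67)/q) ≢ 1 for every prime q | φ(67), i.e. q ∈ {2, 3, 11}.
2^33 ≡ 66 (mod 67)  [q = 2: ≢ 1 ✓]
2^22 ≡ 37 (mod 67)  [q = 3: ≢ 1 ✓]
2^6 ≡ 64 (mod 67)  [q = 11: ≢ 1 ✓]
All checks pass, so 2 has order 66 and is a primitive root modulo 67.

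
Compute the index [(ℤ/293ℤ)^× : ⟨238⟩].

The order of 238 must divide φ(293) = 293 − 1 = 292 = 2^2 · 73.
Divisors of 292: 1, 2, 4, 73, 146, 292.
Evaluate successive powers at the divisors of 292:
238^1 ≡ 238 (mod 293)
238^2 ≡ 95 (mod 293)
238^4 ≡ 235 (mod 293)
238^73 ≡ 292 (mod 293)
238^146 ≡ 1 (mod 293) ✓
The order of 238 is 146, so the subgroup it generates has 146 elements.
[(Z/293Z)^× : ⟨238⟩] = 292/146 = 2.

2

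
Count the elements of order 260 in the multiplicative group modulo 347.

0

φ(347) = 347 − 1 = 346 = 2 · 173.
Since (Z/347Z)^× is cyclic of order 346, the number of elements of order d is φ(d) when d | 346 and 0 otherwise.
Here 346 is not a multiple of 260, so there are no elements of order 260.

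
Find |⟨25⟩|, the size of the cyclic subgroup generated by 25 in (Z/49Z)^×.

ord(25) | φ(49) = φ(7^2) = 7·(7−1) = 42 = 2 · 3 · 7.
Divisors of 42: 1, 2, 3, 6, 7, 14, 21, 42.
Evaluate successive powers at the divisors of 42:
25^1 ≡ 25 (mod 49)
25^2 ≡ 37 (mod 49)
25^3 ≡ 43 (mod 49)
25^6 ≡ 36 (mod 49)
25^7 ≡ 18 (mod 49)
25^14 ≡ 30 (mod 49)
25^21 ≡ 1 (mod 49) ✓
Therefore the multiplicative order of 25 modulo 49 is 21.

21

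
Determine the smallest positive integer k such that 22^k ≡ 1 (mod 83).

ord(22) | φ(83) = 83 − 1 = 82 = 2 · 41.
Divisors of 82: 1, 2, 41, 82.
Compute 22^d (mod 83) for the divisors d until we hit 1:
22^1 ≡ 22
22^2 ≡ 69
22^41 ≡ 82
22^82 ≡ 1
Therefore the multiplicative order of 22 modulo 83 is 82.

82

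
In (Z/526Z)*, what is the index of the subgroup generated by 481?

2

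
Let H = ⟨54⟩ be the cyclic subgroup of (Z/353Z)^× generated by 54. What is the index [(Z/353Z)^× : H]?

1

The order of 54 must divide φ(353) = 353 − 1 = 352 = 2^5 · 11.
Divisors of 352: 1, 2, 4, 8, 11, 16, 22, 32, 44, 88, 176, 352.
Evaluate successive powers at the divisors of 352:
54^1 ≡ 54 (mod 353)
54^2 ≡ 92 (mod 353)
54^4 ≡ 345 (mod 353)
54^8 ≡ 64 (mod 353)
54^11 ≡ 252 (mod 353)
54^16 ≡ 213 (mod 353)
54^22 ≡ 317 (mod 353)
54^32 ≡ 185 (mod 353)
54^44 ≡ 237 (mod 353)
54^88 ≡ 42 (mod 353)
54^176 ≡ 352 (mod 353)
54^352 ≡ 1 (mod 353) ✓
So ord_353(54) = 352, hence |⟨54⟩| = 352.
Index = |(Z/353Z)^×| / |⟨54⟩| = 352 / 352 = 1.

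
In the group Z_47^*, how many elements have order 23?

φ(47) = 47 − 1 = 46 = 2 · 23.
(Z/47Z)^× is cyclic (|G| = 46); a cyclic group of order m has exactly φ(d) elements of each order d | m, and none otherwise.
23 | 46, and φ(23) = 23 − 1 = 22.

22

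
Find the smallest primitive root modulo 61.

2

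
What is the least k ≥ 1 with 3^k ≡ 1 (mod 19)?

The order of 3 must divide φ(19) = 19 − 1 = 18 = 2 · 3^2.
Divisors of 18: 1, 2, 3, 6, 9, 18.
Check 3^d mod 19 for each divisor in increasing order:
3^1 ≡ 3 (mod 19)
3^2 ≡ 9 (mod 19)
3^3 ≡ 8 (mod 19)
3^6 ≡ 7 (mod 19)
3^9 ≡ 18 (mod 19)
3^18 ≡ 1 (mod 19) ✓
Therefore the multiplicative order of 3 modulo 19 is 18.

18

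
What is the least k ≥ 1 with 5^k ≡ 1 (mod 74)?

By Lagrange's theorem, ord_74(5) divides φ(74) = φ(2)·φ(37) = 1·36 = 36 = 2^2 · 3^2.
Divisors of 36: 1, 2, 3, 4, 6, 9, 12, 18, 36.
Check 5^d mod 74 for each divisor in increasing order:
5^1 ≡ 5 (mod 74)
5^2 ≡ 25 (mod 74)
5^3 ≡ 51 (mod 74)
5^4 ≡ 33 (mod 74)
5^6 ≡ 11 (mod 74)
5^9 ≡ 43 (mod 74)
5^12 ≡ 47 (mod 74)
5^18 ≡ 73 (mod 74)
5^36 ≡ 1 (mod 74) ✓
Therefore the multiplicative order of 5 modulo 74 is 36.

36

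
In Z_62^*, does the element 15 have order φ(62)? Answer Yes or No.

φ(62) = φ(2)·φ(31) = 1·30 = 30 = 2 · 3 · 5.
15 is a primitive root mod 62 iff 15^(φ(62)/q) ≢ 1 for every prime q | φ(62), i.e. q ∈ {2, 3, 5}.
15^15 ≡ 61 (mod 62)  [q = 2: ≢ 1 ✓]
15^10 ≡ 1 (mod 62)  [q = 3: ≡ 1 ✗]
15^6 ≡ 47 (mod 62)  [q = 5: ≢ 1 ✓]
Since 15^10 ≡ 1, the order of 15 divides 10 < 30, so 15 is not a primitive root.

No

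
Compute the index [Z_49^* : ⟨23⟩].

The order of 23 must divide φ(49) = φ(7^2) = 7·(7−1) = 42 = 2 · 3 · 7.
Divisors of 42: 1, 2, 3, 6, 7, 14, 21, 42.
Evaluate successive powers at the divisors of 42:
23^1 ≡ 23
23^2 ≡ 39
23^3 ≡ 15
23^6 ≡ 29
23^7 ≡ 30
23^14 ≡ 18
23^21 ≡ 1
Thus |⟨23⟩| = ord(23) = 21.
Index = |(Z/49Z)^×| / |⟨23⟩| = 42 / 21 = 2.

2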